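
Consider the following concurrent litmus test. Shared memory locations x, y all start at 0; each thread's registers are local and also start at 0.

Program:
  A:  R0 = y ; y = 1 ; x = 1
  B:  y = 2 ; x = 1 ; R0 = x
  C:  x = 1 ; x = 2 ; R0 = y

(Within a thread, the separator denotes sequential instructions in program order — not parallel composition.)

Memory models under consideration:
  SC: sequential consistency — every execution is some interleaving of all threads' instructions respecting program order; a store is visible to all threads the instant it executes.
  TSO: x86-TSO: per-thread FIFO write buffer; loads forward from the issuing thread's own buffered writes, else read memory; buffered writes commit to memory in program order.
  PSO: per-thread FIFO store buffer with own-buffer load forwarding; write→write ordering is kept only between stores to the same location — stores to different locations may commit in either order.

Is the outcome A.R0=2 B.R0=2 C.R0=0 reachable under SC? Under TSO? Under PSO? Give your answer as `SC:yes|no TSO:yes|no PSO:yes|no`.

outcome vector order: (A.R0,B.R0,C.R0)
SC (10): 0/1/0; 0/1/1; 0/1/2; 0/2/1; 0/2/2; 2/1/0; 2/1/1; 2/1/2; 2/2/1; 2/2/2
TSO (12): 0/1/0; 0/1/1; 0/1/2; 0/2/0; 0/2/1; 0/2/2; 2/1/0; 2/1/1; 2/1/2; 2/2/0; 2/2/1; 2/2/2
PSO (12): 0/1/0; 0/1/1; 0/1/2; 0/2/0; 0/2/1; 0/2/2; 2/1/0; 2/1/1; 2/1/2; 2/2/0; 2/2/1; 2/2/2
target 2/2/0 ∈ {TSO,PSO}

SC:no TSO:yes PSO:yes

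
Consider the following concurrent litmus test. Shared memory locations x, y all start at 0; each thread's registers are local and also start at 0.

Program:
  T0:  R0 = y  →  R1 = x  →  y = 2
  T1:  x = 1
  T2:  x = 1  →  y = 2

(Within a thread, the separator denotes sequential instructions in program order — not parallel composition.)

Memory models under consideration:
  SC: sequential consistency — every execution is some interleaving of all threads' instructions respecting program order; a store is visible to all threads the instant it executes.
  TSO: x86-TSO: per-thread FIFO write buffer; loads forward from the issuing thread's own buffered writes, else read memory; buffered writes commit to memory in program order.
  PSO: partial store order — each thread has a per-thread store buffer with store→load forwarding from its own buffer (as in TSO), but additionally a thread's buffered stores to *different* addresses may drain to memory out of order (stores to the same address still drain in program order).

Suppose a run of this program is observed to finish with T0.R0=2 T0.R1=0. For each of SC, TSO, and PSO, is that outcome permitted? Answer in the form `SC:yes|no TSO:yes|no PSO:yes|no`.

SC:no TSO:no PSO:yes

outcome vector order: (T0.R0,T0.R1)
SC (3): (0,0); (0,1); (2,1)
TSO (3): (0,0); (0,1); (2,1)
PSO (4): (0,0); (0,1); (2,0); (2,1)
target (2,0) ∈ {PSO}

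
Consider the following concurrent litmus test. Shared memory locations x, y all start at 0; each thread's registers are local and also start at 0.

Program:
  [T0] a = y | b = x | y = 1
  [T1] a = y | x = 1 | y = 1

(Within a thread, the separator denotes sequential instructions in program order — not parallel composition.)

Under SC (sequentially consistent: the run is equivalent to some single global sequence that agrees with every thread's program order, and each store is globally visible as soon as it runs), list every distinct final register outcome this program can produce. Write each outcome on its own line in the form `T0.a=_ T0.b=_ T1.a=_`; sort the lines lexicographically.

outcome vector order: (T0.a,T0.b,T1.a)
|SC outcomes| = 4

T0.a=0 T0.b=0 T1.a=0
T0.a=0 T0.b=0 T1.a=1
T0.a=0 T0.b=1 T1.a=0
T0.a=1 T0.b=1 T1.a=0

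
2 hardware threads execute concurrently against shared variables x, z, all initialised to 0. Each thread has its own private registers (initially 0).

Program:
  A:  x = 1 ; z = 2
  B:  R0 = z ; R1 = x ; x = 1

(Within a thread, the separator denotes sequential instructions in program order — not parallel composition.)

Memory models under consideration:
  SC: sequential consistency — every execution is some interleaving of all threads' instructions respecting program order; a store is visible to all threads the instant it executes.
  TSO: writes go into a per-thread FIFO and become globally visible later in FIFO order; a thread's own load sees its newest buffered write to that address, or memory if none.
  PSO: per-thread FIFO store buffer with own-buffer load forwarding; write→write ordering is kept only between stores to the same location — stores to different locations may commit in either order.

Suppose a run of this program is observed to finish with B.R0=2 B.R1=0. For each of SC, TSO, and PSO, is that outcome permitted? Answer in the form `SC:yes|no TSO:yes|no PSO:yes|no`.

SC:no TSO:no PSO:yes

outcome vector order: (B.R0,B.R1)
SC: 3 outcomes — {(0,0) (0,1) (2,1)}
TSO: 3 outcomes — {(0,0) (0,1) (2,1)}
PSO: 4 outcomes — {(0,0) (0,1) (2,0) (2,1)}
target (2,0) ∈ {PSO}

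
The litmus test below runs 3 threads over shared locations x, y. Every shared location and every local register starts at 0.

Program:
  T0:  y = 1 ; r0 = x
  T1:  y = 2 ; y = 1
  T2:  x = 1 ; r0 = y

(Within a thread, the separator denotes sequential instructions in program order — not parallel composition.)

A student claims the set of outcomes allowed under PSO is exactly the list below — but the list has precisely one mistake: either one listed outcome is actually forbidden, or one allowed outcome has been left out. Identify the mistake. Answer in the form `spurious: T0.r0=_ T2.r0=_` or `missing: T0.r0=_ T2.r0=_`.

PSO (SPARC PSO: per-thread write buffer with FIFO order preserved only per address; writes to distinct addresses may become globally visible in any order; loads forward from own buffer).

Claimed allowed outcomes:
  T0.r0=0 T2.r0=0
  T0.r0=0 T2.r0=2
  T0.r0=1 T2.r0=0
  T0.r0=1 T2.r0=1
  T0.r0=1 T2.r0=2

outcome vector order: (T0.r0,T2.r0)
[PSO] allowed = {0/0; 0/1; 0/2; 1/0; 1/1; 1/2}
PSO∖claimed = {0/1}

missing: T0.r0=0 T2.r0=1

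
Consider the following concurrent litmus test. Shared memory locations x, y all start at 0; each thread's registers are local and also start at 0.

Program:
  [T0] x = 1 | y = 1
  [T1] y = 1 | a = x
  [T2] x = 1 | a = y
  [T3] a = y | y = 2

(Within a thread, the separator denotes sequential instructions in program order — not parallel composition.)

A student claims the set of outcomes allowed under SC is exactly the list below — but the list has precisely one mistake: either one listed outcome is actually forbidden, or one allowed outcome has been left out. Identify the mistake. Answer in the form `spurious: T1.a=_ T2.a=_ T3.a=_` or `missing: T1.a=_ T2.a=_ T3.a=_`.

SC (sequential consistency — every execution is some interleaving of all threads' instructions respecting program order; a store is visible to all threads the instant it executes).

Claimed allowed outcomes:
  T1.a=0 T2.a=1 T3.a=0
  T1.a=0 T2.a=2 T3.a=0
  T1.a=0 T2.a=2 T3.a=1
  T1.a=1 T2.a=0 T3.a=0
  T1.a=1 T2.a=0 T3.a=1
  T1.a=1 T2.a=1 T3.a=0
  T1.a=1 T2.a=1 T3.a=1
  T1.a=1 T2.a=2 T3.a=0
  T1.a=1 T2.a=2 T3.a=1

missing: T1.a=0 T2.a=1 T3.a=1

outcome vector order: (T1.a,T2.a,T3.a)
under SC → 010; 011; 020; 021; 100; 101; 110; 111; 120; 121
SC∖claimed = {011}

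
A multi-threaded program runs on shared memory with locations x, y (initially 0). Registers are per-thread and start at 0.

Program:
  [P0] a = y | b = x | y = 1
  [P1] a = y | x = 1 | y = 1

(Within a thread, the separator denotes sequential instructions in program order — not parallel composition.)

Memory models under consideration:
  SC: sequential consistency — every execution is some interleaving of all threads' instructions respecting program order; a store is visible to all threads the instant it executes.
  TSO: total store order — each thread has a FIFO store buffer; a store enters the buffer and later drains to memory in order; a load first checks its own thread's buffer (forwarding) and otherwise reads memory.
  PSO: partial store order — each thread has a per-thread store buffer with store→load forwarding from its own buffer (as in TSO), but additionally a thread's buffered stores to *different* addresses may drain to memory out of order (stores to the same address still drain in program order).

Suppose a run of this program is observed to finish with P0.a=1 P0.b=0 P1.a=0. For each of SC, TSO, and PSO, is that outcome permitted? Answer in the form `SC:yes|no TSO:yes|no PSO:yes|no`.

outcome vector order: (P0.a,P0.b,P1.a)
[SC] allowed = {(0,0,0), (0,0,1), (0,1,0), (1,1,0)}
[TSO] allowed = {(0,0,0), (0,0,1), (0,1,0), (1,1,0)}
[PSO] allowed = {(0,0,0), (0,0,1), (0,1,0), (1,0,0), (1,1,0)}
target (1,0,0) ∈ {PSO}

SC:no TSO:no PSO:yes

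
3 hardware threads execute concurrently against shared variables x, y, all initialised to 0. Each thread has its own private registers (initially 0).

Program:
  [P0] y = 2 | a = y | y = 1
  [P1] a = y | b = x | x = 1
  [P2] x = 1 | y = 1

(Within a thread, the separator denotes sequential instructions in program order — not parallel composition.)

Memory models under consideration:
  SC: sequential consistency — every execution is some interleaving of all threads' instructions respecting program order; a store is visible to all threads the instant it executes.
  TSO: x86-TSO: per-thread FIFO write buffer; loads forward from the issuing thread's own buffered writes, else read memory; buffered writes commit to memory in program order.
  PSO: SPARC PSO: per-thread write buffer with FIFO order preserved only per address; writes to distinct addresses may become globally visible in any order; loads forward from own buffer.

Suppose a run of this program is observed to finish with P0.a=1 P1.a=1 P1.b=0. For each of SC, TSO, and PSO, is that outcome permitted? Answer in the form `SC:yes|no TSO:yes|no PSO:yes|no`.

SC:no TSO:no PSO:yes

outcome vector order: (P0.a,P1.a,P1.b)
under SC → <1 0 0> <1 0 1> <1 1 1> <1 2 0> <1 2 1> <2 0 0> <2 0 1> <2 1 0> <2 1 1> <2 2 0> <2 2 1>
under TSO → <1 0 0> <1 0 1> <1 1 1> <1 2 0> <1 2 1> <2 0 0> <2 0 1> <2 1 0> <2 1 1> <2 2 0> <2 2 1>
under PSO → <1 0 0> <1 0 1> <1 1 0> <1 1 1> <1 2 0> <1 2 1> <2 0 0> <2 0 1> <2 1 0> <2 1 1> <2 2 0> <2 2 1>
target <1 1 0> ∈ {PSO}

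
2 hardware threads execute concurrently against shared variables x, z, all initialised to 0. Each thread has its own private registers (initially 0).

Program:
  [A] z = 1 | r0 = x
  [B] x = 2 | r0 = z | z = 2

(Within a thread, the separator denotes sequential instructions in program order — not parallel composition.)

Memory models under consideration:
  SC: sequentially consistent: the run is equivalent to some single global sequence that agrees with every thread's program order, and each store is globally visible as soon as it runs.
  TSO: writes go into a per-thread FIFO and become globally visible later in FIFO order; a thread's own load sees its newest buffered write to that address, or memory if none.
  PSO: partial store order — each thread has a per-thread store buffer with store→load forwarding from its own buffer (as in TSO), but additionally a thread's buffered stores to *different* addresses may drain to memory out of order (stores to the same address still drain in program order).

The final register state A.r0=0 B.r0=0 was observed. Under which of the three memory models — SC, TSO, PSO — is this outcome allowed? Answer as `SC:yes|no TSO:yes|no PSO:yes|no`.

SC:no TSO:yes PSO:yes

outcome vector order: (A.r0,B.r0)
SC: 3 outcomes — {01; 20; 21}
TSO: 4 outcomes — {00; 01; 20; 21}
PSO: 4 outcomes — {00; 01; 20; 21}
target 00 ∈ {TSO,PSO}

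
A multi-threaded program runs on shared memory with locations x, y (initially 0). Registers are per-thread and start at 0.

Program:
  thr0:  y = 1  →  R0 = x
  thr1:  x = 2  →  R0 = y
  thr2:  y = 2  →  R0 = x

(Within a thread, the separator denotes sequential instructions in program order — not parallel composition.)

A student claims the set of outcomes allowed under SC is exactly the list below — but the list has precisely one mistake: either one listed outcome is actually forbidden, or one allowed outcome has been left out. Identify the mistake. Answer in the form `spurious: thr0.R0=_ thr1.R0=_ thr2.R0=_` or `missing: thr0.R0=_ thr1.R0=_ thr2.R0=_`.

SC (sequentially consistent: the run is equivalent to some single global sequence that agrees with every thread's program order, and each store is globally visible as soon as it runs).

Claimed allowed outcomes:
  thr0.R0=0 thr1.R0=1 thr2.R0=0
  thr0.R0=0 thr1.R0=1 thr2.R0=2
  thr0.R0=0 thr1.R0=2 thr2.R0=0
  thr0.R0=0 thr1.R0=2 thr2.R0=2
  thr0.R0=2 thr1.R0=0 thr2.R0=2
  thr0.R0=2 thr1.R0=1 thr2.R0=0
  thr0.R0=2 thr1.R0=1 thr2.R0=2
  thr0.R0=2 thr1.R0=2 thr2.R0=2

missing: thr0.R0=2 thr1.R0=2 thr2.R0=0

outcome vector order: (thr0.R0,thr1.R0,thr2.R0)
SC: 9 outcomes — {010; 012; 020; 022; 202; 210; 212; 220; 222}
SC∖claimed = {220}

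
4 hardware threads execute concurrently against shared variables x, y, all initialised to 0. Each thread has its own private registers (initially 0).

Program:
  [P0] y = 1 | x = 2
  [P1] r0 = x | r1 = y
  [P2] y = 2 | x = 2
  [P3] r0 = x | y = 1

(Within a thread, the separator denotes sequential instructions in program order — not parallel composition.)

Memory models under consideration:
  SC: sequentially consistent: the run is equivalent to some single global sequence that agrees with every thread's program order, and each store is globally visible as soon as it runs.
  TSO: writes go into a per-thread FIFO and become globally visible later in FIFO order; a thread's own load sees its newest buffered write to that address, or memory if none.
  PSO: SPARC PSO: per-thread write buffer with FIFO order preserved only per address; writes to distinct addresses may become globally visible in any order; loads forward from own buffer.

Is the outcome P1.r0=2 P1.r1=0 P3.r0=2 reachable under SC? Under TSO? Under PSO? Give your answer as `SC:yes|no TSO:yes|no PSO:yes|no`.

outcome vector order: (P1.r0,P1.r1,P3.r0)
SC (10): 000 002 010 012 020 022 210 212 220 222
TSO (10): 000 002 010 012 020 022 210 212 220 222
PSO (12): 000 002 010 012 020 022 200 202 210 212 220 222
target 202 ∈ {PSO}

SC:no TSO:no PSO:yes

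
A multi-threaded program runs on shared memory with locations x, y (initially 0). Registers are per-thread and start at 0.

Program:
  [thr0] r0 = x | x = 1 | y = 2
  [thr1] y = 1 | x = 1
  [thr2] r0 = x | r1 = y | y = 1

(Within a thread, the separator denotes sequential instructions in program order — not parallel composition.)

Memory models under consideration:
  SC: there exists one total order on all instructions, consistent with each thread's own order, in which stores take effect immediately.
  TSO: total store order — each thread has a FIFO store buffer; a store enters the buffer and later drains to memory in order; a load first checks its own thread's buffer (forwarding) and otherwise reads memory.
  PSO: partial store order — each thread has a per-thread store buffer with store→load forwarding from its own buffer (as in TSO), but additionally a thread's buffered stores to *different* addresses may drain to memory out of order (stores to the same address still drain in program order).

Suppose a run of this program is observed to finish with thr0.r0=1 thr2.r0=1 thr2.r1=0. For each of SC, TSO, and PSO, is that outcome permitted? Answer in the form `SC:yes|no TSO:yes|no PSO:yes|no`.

outcome vector order: (thr0.r0,thr2.r0,thr2.r1)
SC (11): (0,0,0); (0,0,1); (0,0,2); (0,1,0); (0,1,1); (0,1,2); (1,0,0); (1,0,1); (1,0,2); (1,1,1); (1,1,2)
TSO (11): (0,0,0); (0,0,1); (0,0,2); (0,1,0); (0,1,1); (0,1,2); (1,0,0); (1,0,1); (1,0,2); (1,1,1); (1,1,2)
PSO (12): (0,0,0); (0,0,1); (0,0,2); (0,1,0); (0,1,1); (0,1,2); (1,0,0); (1,0,1); (1,0,2); (1,1,0); (1,1,1); (1,1,2)
target (1,1,0) ∈ {PSO}

SC:no TSO:no PSO:yes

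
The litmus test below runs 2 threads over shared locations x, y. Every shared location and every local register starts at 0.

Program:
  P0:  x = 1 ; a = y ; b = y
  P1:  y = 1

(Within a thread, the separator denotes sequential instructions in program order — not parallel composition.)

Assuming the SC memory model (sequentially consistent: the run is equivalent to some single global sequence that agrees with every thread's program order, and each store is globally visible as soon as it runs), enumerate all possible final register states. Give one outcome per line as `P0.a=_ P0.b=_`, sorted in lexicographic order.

outcome vector order: (P0.a,P0.b)
|SC outcomes| = 3

P0.a=0 P0.b=0
P0.a=0 P0.b=1
P0.a=1 P0.b=1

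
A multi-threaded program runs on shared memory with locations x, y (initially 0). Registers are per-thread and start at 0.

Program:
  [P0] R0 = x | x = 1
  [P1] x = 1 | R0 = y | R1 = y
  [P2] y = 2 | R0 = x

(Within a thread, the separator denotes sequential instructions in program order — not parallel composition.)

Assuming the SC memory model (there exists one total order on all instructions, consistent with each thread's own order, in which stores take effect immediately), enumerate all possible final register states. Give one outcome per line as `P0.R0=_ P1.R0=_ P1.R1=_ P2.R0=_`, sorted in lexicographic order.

outcome vector order: (P0.R0,P1.R0,P1.R1,P2.R0)
|SC outcomes| = 8

P0.R0=0 P1.R0=0 P1.R1=0 P2.R0=1
P0.R0=0 P1.R0=0 P1.R1=2 P2.R0=1
P0.R0=0 P1.R0=2 P1.R1=2 P2.R0=0
P0.R0=0 P1.R0=2 P1.R1=2 P2.R0=1
P0.R0=1 P1.R0=0 P1.R1=0 P2.R0=1
P0.R0=1 P1.R0=0 P1.R1=2 P2.R0=1
P0.R0=1 P1.R0=2 P1.R1=2 P2.R0=0
P0.R0=1 P1.R0=2 P1.R1=2 P2.R0=1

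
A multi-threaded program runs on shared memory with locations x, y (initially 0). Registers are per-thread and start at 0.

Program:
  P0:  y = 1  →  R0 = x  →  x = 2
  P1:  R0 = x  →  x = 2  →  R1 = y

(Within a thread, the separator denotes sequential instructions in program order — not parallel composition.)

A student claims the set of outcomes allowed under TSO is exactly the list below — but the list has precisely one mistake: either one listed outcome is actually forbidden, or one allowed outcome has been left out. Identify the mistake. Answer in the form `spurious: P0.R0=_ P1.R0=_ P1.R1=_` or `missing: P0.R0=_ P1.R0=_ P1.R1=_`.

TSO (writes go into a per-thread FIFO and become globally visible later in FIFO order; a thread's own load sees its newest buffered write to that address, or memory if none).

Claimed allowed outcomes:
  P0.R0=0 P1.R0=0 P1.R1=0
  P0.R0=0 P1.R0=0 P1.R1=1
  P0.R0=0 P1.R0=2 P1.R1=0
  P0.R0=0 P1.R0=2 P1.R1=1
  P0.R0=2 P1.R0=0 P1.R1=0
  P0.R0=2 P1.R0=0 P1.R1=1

outcome vector order: (P0.R0,P1.R0,P1.R1)
TSO: 5 outcomes — {0/0/0; 0/0/1; 0/2/1; 2/0/0; 2/0/1}
claimed∖TSO = {0/2/0}

spurious: P0.R0=0 P1.R0=2 P1.R1=0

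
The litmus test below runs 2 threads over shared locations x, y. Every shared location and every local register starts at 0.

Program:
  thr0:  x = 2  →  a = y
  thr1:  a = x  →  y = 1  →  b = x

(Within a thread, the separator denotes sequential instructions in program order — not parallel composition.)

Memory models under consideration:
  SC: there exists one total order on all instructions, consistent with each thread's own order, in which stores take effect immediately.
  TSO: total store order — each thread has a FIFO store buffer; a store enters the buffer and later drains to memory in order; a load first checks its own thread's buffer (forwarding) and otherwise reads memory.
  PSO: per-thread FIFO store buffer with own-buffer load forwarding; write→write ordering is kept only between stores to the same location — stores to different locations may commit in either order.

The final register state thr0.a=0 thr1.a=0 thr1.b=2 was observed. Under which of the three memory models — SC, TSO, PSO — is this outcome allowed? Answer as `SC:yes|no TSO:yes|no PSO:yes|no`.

SC:yes TSO:yes PSO:yes

outcome vector order: (thr0.a,thr1.a,thr1.b)
[SC] allowed = {0/0/2, 0/2/2, 1/0/0, 1/0/2, 1/2/2}
[TSO] allowed = {0/0/0, 0/0/2, 0/2/2, 1/0/0, 1/0/2, 1/2/2}
[PSO] allowed = {0/0/0, 0/0/2, 0/2/2, 1/0/0, 1/0/2, 1/2/2}
target 0/0/2 ∈ {SC,TSO,PSO}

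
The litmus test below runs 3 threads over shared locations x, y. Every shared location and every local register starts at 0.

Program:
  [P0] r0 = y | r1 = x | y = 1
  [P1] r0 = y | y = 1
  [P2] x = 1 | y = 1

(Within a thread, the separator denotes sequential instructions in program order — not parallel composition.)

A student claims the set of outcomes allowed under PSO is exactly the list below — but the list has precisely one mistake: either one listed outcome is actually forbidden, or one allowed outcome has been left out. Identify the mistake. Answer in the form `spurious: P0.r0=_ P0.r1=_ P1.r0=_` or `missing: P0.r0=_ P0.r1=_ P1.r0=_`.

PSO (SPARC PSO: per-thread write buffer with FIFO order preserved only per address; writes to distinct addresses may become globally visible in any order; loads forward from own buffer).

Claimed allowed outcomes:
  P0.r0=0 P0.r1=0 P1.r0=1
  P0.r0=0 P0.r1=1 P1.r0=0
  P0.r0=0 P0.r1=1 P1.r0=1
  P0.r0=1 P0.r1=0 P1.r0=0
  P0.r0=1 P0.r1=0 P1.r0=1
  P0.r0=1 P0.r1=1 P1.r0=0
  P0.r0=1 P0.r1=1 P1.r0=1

missing: P0.r0=0 P0.r1=0 P1.r0=0

outcome vector order: (P0.r0,P0.r1,P1.r0)
PSO: 8 outcomes — {(0,0,0) (0,0,1) (0,1,0) (0,1,1) (1,0,0) (1,0,1) (1,1,0) (1,1,1)}
PSO∖claimed = {(0,0,0)}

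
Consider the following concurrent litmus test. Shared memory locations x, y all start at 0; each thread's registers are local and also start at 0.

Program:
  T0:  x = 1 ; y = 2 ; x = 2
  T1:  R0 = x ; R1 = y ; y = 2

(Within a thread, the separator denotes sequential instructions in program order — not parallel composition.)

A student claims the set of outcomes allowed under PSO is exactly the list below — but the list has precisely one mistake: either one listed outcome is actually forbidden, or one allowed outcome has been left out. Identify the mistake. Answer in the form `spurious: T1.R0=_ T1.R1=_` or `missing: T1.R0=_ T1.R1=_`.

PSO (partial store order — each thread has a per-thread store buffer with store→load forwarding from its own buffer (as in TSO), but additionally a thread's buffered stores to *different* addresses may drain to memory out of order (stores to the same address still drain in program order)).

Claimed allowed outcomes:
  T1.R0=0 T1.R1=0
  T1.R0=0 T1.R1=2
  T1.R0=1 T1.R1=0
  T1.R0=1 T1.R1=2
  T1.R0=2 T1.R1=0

missing: T1.R0=2 T1.R1=2

outcome vector order: (T1.R0,T1.R1)
PSO (6): (0,0), (0,2), (1,0), (1,2), (2,0), (2,2)
PSO∖claimed = {(2,2)}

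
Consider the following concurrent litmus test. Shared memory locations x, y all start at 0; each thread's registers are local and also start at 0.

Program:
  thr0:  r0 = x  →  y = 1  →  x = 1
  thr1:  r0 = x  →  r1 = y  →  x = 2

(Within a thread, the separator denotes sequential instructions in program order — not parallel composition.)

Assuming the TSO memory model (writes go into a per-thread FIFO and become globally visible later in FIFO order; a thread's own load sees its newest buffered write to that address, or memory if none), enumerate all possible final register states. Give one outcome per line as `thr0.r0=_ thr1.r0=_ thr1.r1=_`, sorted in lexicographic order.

thr0.r0=0 thr1.r0=0 thr1.r1=0
thr0.r0=0 thr1.r0=0 thr1.r1=1
thr0.r0=0 thr1.r0=1 thr1.r1=1
thr0.r0=2 thr1.r0=0 thr1.r1=0

outcome vector order: (thr0.r0,thr1.r0,thr1.r1)
|TSO outcomes| = 4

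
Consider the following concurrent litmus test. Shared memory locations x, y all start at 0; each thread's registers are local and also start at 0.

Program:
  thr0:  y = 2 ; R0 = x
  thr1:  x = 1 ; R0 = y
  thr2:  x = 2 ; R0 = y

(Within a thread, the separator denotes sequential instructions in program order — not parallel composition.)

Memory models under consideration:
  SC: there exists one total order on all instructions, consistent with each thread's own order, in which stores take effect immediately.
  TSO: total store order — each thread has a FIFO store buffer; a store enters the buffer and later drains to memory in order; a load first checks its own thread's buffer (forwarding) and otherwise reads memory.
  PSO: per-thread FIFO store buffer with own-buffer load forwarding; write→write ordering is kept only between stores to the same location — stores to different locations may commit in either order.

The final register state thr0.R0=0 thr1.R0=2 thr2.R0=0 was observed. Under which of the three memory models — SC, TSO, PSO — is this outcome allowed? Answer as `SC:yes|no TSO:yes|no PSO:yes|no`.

outcome vector order: (thr0.R0,thr1.R0,thr2.R0)
SC: 9 outcomes — {022 100 102 120 122 200 202 220 222}
TSO: 12 outcomes — {000 002 020 022 100 102 120 122 200 202 220 222}
PSO: 12 outcomes — {000 002 020 022 100 102 120 122 200 202 220 222}
target 020 ∈ {TSO,PSO}

SC:no TSO:yes PSO:yes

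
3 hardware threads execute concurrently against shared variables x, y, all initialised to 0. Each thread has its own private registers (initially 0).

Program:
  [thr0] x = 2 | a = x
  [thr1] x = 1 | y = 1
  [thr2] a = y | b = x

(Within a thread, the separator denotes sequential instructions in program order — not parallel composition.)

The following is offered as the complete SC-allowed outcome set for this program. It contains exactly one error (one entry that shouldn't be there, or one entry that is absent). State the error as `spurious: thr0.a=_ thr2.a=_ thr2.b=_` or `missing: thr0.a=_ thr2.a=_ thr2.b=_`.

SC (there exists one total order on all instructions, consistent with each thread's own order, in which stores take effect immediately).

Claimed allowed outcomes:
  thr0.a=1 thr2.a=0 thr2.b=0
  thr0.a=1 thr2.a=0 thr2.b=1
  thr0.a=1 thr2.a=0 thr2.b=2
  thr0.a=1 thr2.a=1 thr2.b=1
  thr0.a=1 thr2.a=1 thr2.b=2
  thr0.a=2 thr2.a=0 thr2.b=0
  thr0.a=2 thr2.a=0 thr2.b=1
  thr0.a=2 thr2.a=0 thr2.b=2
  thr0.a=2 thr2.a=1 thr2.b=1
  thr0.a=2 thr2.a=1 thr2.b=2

spurious: thr0.a=1 thr2.a=1 thr2.b=2

outcome vector order: (thr0.a,thr2.a,thr2.b)
under SC → (1,0,0) (1,0,1) (1,0,2) (1,1,1) (2,0,0) (2,0,1) (2,0,2) (2,1,1) (2,1,2)
claimed∖SC = {(1,1,2)}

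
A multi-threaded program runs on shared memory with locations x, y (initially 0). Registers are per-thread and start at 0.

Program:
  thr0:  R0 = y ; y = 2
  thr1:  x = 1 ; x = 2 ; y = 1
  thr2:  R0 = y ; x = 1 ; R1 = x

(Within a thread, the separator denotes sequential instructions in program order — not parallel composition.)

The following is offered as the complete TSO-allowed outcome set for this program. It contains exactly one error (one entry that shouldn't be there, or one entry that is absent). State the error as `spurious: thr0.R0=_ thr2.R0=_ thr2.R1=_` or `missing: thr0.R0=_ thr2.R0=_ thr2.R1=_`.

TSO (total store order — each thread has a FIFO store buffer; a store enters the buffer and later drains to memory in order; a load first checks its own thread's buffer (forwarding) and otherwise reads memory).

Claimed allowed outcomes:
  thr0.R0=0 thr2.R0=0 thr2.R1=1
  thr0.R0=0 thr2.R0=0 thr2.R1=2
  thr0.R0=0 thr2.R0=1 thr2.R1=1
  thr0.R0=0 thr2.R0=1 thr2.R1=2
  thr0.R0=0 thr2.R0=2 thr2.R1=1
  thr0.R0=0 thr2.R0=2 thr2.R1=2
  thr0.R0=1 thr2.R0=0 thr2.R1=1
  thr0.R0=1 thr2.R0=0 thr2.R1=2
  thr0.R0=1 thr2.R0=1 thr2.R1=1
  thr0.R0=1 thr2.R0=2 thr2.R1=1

spurious: thr0.R0=0 thr2.R0=1 thr2.R1=2

outcome vector order: (thr0.R0,thr2.R0,thr2.R1)
TSO (9): 0/0/1; 0/0/2; 0/1/1; 0/2/1; 0/2/2; 1/0/1; 1/0/2; 1/1/1; 1/2/1
claimed∖TSO = {0/1/2}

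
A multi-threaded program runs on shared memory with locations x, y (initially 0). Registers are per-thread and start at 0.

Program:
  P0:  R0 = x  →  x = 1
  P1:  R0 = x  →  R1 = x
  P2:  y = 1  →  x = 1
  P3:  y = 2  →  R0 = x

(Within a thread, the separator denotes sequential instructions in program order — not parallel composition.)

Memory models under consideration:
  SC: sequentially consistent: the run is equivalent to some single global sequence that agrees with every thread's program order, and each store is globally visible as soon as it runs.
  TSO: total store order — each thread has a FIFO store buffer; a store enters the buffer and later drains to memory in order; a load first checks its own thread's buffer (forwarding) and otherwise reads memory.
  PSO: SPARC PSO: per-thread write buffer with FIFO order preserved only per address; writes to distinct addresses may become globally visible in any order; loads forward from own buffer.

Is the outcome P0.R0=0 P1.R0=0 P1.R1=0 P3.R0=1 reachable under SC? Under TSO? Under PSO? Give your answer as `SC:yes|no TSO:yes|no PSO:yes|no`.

SC:yes TSO:yes PSO:yes

outcome vector order: (P0.R0,P1.R0,P1.R1,P3.R0)
[SC] allowed = {(0,0,0,0); (0,0,0,1); (0,0,1,0); (0,0,1,1); (0,1,1,0); (0,1,1,1); (1,0,0,0); (1,0,0,1); (1,0,1,0); (1,0,1,1); (1,1,1,0); (1,1,1,1)}
[TSO] allowed = {(0,0,0,0); (0,0,0,1); (0,0,1,0); (0,0,1,1); (0,1,1,0); (0,1,1,1); (1,0,0,0); (1,0,0,1); (1,0,1,0); (1,0,1,1); (1,1,1,0); (1,1,1,1)}
[PSO] allowed = {(0,0,0,0); (0,0,0,1); (0,0,1,0); (0,0,1,1); (0,1,1,0); (0,1,1,1); (1,0,0,0); (1,0,0,1); (1,0,1,0); (1,0,1,1); (1,1,1,0); (1,1,1,1)}
target (0,0,0,1) ∈ {SC,TSO,PSO}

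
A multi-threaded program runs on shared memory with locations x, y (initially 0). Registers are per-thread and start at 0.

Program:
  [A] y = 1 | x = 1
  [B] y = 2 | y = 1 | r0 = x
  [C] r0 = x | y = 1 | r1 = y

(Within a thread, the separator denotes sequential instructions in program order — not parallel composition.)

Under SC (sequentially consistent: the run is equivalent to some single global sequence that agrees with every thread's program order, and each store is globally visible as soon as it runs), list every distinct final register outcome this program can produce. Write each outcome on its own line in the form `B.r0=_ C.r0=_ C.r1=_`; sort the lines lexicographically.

outcome vector order: (B.r0,C.r0,C.r1)
|SC outcomes| = 7

B.r0=0 C.r0=0 C.r1=1
B.r0=0 C.r0=0 C.r1=2
B.r0=0 C.r0=1 C.r1=1
B.r0=1 C.r0=0 C.r1=1
B.r0=1 C.r0=0 C.r1=2
B.r0=1 C.r0=1 C.r1=1
B.r0=1 C.r0=1 C.r1=2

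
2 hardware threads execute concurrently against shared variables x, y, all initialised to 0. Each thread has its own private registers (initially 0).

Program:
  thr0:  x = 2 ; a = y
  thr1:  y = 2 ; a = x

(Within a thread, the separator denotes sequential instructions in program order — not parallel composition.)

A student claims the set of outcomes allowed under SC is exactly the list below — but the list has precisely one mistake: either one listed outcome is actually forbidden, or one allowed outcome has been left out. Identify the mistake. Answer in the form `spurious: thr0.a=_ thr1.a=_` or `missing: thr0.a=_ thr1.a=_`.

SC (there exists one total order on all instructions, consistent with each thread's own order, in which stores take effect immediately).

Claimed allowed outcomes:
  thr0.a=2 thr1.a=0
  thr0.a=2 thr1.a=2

missing: thr0.a=0 thr1.a=2

outcome vector order: (thr0.a,thr1.a)
under SC → (0,2), (2,0), (2,2)
SC∖claimed = {(0,2)}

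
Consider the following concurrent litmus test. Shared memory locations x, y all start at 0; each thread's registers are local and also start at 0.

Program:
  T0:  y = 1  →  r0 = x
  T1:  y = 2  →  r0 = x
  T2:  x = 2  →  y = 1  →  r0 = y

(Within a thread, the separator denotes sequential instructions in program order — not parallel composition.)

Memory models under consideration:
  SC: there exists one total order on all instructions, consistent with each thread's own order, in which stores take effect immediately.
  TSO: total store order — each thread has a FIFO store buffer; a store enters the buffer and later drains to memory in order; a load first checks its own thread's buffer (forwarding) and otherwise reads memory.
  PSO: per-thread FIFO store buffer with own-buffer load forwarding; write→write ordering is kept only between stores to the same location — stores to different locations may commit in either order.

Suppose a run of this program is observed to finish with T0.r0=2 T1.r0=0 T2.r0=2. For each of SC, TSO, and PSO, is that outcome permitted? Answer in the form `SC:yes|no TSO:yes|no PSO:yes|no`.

outcome vector order: (T0.r0,T1.r0,T2.r0)
SC: 6 outcomes — {<0 0 1> <0 2 1> <0 2 2> <2 0 1> <2 2 1> <2 2 2>}
TSO: 8 outcomes — {<0 0 1> <0 0 2> <0 2 1> <0 2 2> <2 0 1> <2 0 2> <2 2 1> <2 2 2>}
PSO: 8 outcomes — {<0 0 1> <0 0 2> <0 2 1> <0 2 2> <2 0 1> <2 0 2> <2 2 1> <2 2 2>}
target <2 0 2> ∈ {TSO,PSO}

SC:no TSO:yes PSO:yes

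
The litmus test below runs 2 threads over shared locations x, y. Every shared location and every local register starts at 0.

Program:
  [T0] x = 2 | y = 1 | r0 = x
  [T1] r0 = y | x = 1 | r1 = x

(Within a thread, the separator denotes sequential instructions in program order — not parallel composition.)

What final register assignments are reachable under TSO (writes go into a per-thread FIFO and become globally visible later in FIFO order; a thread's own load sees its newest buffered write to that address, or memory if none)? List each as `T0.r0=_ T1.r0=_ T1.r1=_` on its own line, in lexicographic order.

outcome vector order: (T0.r0,T1.r0,T1.r1)
|TSO outcomes| = 5

T0.r0=1 T1.r0=0 T1.r1=1
T0.r0=1 T1.r0=1 T1.r1=1
T0.r0=2 T1.r0=0 T1.r1=1
T0.r0=2 T1.r0=0 T1.r1=2
T0.r0=2 T1.r0=1 T1.r1=1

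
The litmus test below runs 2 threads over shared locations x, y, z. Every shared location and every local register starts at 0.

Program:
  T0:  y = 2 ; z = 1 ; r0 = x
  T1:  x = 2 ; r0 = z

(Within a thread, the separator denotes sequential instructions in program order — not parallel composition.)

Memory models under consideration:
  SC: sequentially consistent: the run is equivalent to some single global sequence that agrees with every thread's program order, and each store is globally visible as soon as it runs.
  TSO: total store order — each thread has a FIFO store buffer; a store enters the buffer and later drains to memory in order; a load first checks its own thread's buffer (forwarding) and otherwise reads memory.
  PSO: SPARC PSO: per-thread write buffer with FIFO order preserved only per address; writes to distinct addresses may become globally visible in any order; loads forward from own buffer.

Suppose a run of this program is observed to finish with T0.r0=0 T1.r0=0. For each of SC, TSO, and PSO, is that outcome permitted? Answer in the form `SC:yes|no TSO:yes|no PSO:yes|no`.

outcome vector order: (T0.r0,T1.r0)
SC: 3 outcomes — {(0,1); (2,0); (2,1)}
TSO: 4 outcomes — {(0,0); (0,1); (2,0); (2,1)}
PSO: 4 outcomes — {(0,0); (0,1); (2,0); (2,1)}
target (0,0) ∈ {TSO,PSO}

SC:no TSO:yes PSO:yes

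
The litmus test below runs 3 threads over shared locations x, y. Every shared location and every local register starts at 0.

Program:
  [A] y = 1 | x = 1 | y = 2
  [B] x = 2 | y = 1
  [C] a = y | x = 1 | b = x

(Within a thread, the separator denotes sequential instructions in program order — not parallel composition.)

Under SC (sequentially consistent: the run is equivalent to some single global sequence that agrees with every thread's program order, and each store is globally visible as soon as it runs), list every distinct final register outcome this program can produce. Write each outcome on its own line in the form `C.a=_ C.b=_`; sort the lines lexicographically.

C.a=0 C.b=1
C.a=0 C.b=2
C.a=1 C.b=1
C.a=1 C.b=2
C.a=2 C.b=1
C.a=2 C.b=2

outcome vector order: (C.a,C.b)
|SC outcomes| = 6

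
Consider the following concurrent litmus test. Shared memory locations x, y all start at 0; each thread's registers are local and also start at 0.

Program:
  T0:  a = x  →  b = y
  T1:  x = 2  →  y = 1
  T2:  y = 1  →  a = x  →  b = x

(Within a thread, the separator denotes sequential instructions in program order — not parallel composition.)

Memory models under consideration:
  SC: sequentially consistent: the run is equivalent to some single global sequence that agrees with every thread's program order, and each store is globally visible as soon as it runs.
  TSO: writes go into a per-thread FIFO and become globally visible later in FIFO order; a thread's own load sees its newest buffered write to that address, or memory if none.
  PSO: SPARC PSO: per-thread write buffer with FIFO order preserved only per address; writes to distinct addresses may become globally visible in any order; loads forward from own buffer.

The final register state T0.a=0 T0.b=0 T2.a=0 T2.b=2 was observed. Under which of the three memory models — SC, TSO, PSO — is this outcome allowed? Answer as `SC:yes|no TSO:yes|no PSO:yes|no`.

SC:yes TSO:yes PSO:yes

outcome vector order: (T0.a,T0.b,T2.a,T2.b)
under SC → 0/0/0/0, 0/0/0/2, 0/0/2/2, 0/1/0/0, 0/1/0/2, 0/1/2/2, 2/0/2/2, 2/1/0/0, 2/1/0/2, 2/1/2/2
under TSO → 0/0/0/0, 0/0/0/2, 0/0/2/2, 0/1/0/0, 0/1/0/2, 0/1/2/2, 2/0/0/0, 2/0/0/2, 2/0/2/2, 2/1/0/0, 2/1/0/2, 2/1/2/2
under PSO → 0/0/0/0, 0/0/0/2, 0/0/2/2, 0/1/0/0, 0/1/0/2, 0/1/2/2, 2/0/0/0, 2/0/0/2, 2/0/2/2, 2/1/0/0, 2/1/0/2, 2/1/2/2
target 0/0/0/2 ∈ {SC,TSO,PSO}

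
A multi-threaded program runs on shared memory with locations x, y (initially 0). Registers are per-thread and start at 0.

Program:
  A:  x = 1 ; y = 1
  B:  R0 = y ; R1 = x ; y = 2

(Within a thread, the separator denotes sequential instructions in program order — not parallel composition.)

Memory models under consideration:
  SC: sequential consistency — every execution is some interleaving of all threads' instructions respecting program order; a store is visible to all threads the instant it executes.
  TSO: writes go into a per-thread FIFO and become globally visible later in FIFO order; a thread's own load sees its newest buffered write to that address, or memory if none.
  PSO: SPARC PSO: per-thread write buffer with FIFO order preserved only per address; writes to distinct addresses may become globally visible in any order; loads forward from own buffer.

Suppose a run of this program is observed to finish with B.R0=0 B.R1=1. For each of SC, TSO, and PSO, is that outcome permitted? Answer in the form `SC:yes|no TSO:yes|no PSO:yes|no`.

outcome vector order: (B.R0,B.R1)
under SC → (0,0), (0,1), (1,1)
under TSO → (0,0), (0,1), (1,1)
under PSO → (0,0), (0,1), (1,0), (1,1)
target (0,1) ∈ {SC,TSO,PSO}

SC:yes TSO:yes PSO:yes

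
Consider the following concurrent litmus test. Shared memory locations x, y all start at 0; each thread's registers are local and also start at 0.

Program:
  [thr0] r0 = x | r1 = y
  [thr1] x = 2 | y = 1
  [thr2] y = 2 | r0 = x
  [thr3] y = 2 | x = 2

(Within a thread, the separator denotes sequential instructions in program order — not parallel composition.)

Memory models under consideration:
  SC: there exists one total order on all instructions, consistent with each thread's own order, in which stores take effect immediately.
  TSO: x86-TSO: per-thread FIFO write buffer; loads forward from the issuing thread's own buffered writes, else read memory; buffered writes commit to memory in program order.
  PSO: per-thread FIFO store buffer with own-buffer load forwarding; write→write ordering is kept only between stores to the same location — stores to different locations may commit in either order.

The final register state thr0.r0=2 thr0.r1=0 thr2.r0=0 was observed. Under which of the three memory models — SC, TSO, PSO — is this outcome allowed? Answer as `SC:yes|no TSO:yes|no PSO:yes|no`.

SC:no TSO:yes PSO:yes

outcome vector order: (thr0.r0,thr0.r1,thr2.r0)
under SC → <0 0 0>; <0 0 2>; <0 1 0>; <0 1 2>; <0 2 0>; <0 2 2>; <2 0 2>; <2 1 0>; <2 1 2>; <2 2 0>; <2 2 2>
under TSO → <0 0 0>; <0 0 2>; <0 1 0>; <0 1 2>; <0 2 0>; <0 2 2>; <2 0 0>; <2 0 2>; <2 1 0>; <2 1 2>; <2 2 0>; <2 2 2>
under PSO → <0 0 0>; <0 0 2>; <0 1 0>; <0 1 2>; <0 2 0>; <0 2 2>; <2 0 0>; <2 0 2>; <2 1 0>; <2 1 2>; <2 2 0>; <2 2 2>
target <2 0 0> ∈ {TSO,PSO}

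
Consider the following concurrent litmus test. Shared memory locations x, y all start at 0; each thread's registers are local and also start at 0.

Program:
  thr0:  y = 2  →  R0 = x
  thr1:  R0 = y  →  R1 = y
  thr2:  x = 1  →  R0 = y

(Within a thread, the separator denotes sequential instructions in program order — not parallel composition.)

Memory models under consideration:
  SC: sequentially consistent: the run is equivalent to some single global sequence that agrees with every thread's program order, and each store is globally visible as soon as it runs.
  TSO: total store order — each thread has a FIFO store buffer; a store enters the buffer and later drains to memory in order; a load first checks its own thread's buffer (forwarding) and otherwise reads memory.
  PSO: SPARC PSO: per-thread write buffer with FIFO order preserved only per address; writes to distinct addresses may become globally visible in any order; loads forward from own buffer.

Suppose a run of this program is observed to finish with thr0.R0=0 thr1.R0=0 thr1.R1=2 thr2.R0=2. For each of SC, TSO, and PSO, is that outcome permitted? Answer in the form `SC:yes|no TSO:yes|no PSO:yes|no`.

SC:yes TSO:yes PSO:yes

outcome vector order: (thr0.R0,thr1.R0,thr1.R1,thr2.R0)
SC: 9 outcomes — {<0 0 0 2> <0 0 2 2> <0 2 2 2> <1 0 0 0> <1 0 0 2> <1 0 2 0> <1 0 2 2> <1 2 2 0> <1 2 2 2>}
TSO: 12 outcomes — {<0 0 0 0> <0 0 0 2> <0 0 2 0> <0 0 2 2> <0 2 2 0> <0 2 2 2> <1 0 0 0> <1 0 0 2> <1 0 2 0> <1 0 2 2> <1 2 2 0> <1 2 2 2>}
PSO: 12 outcomes — {<0 0 0 0> <0 0 0 2> <0 0 2 0> <0 0 2 2> <0 2 2 0> <0 2 2 2> <1 0 0 0> <1 0 0 2> <1 0 2 0> <1 0 2 2> <1 2 2 0> <1 2 2 2>}
target <0 0 2 2> ∈ {SC,TSO,PSO}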